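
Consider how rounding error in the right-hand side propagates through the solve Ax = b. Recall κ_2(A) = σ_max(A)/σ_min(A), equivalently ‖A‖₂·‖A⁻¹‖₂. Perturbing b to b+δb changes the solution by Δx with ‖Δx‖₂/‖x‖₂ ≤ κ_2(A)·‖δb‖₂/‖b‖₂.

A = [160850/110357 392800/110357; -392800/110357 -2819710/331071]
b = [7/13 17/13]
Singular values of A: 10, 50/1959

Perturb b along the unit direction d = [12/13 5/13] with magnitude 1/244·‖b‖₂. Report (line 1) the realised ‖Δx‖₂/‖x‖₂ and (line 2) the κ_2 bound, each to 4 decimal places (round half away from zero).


0.0058
1.6057

largest singular value 10, smallest 50/1959
κ = σ_max/σ_min = 10/(50/1959) = 391.8000
κ_2(A)·‖δb‖/‖b‖ = 1.6057
solve Ax = b  →  x = [-36.2046 14.9769]
‖b‖₂ = 1.4142 and ‖x‖₂ = 39.1801
δb = ε·‖b‖·d = [0.0054 0.0022]; solving A·Δx = δb gives ‖Δx‖ = 0.2271
realised ‖Δx‖/‖x‖ = 0.0058
realised/bound (from unrounded values) ≈ 0.0036


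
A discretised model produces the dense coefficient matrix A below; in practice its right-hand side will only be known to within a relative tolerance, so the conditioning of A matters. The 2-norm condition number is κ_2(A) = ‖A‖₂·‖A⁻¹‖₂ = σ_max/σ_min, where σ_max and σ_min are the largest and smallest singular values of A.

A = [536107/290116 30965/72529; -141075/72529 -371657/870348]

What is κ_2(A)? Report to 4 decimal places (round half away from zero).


183.0000

M = AᵀA = [720386689/100080016 10130120/6255001; 10130120/6255001 328419289/900720144]. tr(M)=2026145/267912, det(M)=14641/8573184
solving λ² − 2026145/267912·λ + 14641/8573184 = 0 gives λ = 121/16, 121/535824
κ = σ_max/σ_min = (11/4)/(11/732) = 183.0000


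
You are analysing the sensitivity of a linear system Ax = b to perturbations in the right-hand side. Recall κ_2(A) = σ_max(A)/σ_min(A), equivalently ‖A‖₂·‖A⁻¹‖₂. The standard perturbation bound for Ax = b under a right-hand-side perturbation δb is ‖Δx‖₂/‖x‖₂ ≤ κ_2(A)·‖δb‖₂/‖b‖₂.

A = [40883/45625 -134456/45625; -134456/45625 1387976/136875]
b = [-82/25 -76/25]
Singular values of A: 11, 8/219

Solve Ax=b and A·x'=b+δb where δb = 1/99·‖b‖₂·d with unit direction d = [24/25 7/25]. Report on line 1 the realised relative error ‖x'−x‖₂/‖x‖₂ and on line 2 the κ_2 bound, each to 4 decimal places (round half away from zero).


0.0113
3.0417

from the listed singular values, σ₁ = 11, σ_n = 8/219
condition number: 11 ÷ (8/219) = 301.1250
bound on ‖Δx‖/‖x‖: κ·ε = 301.1250·1/99 = 3.0417
solve Ax = b  →  x = [-105.0691 -30.8345]
‖b‖ = 4.4721, ‖x‖ = 109.5002
Δx = A⁻¹·δb where δb = 1/99·4.4721·d; ‖Δx‖ = 1.2366
relative error = 0.0113
realised/bound (from unrounded values) ≈ 0.0037


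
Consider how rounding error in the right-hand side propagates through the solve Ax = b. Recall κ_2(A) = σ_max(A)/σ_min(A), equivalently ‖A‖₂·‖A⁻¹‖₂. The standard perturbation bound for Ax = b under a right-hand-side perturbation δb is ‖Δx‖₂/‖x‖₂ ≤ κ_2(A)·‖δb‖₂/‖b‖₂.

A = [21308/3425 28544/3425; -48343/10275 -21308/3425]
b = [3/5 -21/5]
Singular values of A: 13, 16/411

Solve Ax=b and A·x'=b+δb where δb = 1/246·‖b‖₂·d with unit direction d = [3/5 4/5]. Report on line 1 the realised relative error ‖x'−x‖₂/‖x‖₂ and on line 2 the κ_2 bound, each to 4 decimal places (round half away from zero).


from the listed singular values, σ₁ = 13, σ_n = 16/411
κ = σ_max/σ_min = 13/(16/411) = 333.9375
perturbation bound = 333.9375·1/246 = 1.3575
solve Ax = b  →  x = [61.7885 -46.0529]
2-norm of b is 4.2426; of x, 77.0628
δb = ε·‖b‖·d = [0.0103 0.0138]; solving A·Δx = δb gives ‖Δx‖ = 0.4430
relative error = 0.0057
tightness: 0.0057 against a bound of 1.3575 (unrounded ratio ≈ 0.0042)

0.0057
1.3575


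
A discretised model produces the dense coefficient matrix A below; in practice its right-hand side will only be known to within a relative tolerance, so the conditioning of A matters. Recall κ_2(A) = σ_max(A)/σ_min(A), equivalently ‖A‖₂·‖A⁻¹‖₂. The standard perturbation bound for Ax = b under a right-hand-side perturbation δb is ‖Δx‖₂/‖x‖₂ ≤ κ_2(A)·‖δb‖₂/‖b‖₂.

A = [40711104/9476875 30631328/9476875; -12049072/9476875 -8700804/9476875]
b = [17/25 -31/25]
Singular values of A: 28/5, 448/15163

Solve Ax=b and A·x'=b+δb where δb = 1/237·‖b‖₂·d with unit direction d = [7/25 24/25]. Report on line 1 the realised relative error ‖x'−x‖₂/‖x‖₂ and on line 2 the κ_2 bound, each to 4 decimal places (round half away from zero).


0.0060
0.7997

σ_max = 28/5, σ_min = 448/15163
κ_2(A) = (28/5) / (448/15163) = 189.5375
bound on ‖Δx‖/‖x‖: κ·ε = 189.5375·1/237 = 0.7997
solve Ax = b  →  x = [20.4504 -26.9696]
2-norm of b is 1.4142; of x, 33.8465
Δx = A⁻¹·δb where δb = 1/237·1.4142·d; ‖Δx‖ = 0.2020
dividing the unrounded norms, ‖Δx‖/‖x‖ = 0.0060
realised/bound (from unrounded values) ≈ 0.0075


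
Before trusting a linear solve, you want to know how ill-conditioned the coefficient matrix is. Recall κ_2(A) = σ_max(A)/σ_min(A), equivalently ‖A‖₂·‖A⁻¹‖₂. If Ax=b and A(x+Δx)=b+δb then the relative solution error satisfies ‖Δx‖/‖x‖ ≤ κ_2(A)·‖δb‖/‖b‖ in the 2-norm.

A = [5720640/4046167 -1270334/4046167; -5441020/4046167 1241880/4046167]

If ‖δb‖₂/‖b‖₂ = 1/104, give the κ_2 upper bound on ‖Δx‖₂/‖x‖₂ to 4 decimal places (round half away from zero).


3.2721

AᵀA = [74114650000/19466667529 -16675644960/19466667529; -16675644960/19466667529 3752692516/19466667529]; tr = 46322036/11580409, det = 1600/11580409
solving λ² − 46322036/11580409·λ + 1600/11580409 = 0 gives λ = 4, 400/11580409
σ_max=√4=2, σ_min=√(400/11580409)=(20/3403) → κ = 340.3000
perturbation bound = 340.3000·1/104 = 3.2721


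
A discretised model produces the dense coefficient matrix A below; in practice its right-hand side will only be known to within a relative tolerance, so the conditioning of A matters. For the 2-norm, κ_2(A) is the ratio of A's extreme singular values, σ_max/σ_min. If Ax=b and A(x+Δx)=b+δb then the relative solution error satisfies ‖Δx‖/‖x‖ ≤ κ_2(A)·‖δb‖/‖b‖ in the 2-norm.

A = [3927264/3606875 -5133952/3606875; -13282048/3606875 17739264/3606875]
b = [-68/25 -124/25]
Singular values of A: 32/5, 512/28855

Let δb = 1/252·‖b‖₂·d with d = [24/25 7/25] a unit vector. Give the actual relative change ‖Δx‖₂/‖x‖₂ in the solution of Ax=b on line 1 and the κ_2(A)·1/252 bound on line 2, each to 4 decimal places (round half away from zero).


0.0056
1.4313

σ_max = 32/5, σ_min = 512/28855
κ = σ_max/σ_min = (32/5)/(512/28855) = 360.6875
κ_2(A)·‖δb‖/‖b‖ = 1.4313
solve Ax = b  →  x = [-179.9688 -135.7578]
2-norm of b is 5.6569; of x, 225.4306
Δx = A⁻¹·δb where δb = 1/252·5.6569·d; ‖Δx‖ = 1.2651
realised ‖Δx‖/‖x‖ = 0.0056
realised/bound (from unrounded values) ≈ 0.0039


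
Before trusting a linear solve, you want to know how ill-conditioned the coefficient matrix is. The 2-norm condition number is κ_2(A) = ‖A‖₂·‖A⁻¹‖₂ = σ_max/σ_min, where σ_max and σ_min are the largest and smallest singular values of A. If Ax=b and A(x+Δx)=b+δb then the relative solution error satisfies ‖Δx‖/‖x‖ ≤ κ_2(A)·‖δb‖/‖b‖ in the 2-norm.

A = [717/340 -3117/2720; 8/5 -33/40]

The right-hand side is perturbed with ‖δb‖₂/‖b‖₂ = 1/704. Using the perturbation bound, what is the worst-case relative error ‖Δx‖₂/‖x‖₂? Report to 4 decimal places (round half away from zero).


0.1364

form AᵀA = [32401/4624 -138225/36992; -138225/36992 590049/295936] with trace 9217/1024 and determinant 9/1024
λ_max, λ_min = (9217/1024 ± √84916225/1048576)/2 = 9, 1/1024
κ_2(A) = √(λ_max/λ_min) = √(9 / (1/1024)) = 96.0000
worst-case relative error ≤ 96.0000 × 1/704 = 0.1364


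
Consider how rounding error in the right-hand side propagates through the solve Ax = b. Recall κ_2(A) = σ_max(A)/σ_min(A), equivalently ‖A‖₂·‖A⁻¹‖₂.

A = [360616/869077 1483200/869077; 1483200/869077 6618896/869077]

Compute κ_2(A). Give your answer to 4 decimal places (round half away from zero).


258.5000

M = AᵀA = [1386035776/449312809 6158246400/449312809; 6158246400/449312809 27370414336/449312809]. tr(M)=17106752/267289, det(M)=16384/267289
λ_max, λ_min = (17106752/267289 ± √292623446937600/71443409521)/2 = 64, 256/267289
κ = σ_max/σ_min = 8/(16/517) = 258.5000


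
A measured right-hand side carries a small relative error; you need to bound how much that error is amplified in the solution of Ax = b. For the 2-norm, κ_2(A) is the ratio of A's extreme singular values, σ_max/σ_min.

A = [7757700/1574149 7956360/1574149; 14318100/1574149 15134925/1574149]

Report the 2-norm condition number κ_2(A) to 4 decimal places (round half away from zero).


159.6500

form AᵀA = [917612100000/8574204409 963413230500/8574204409; 963413230500/8574204409 1011659582025/8574204409] with trace 2294021025/10195249 and determinant 20250000/10195249
eigenvalues of AᵀA: λ = (tr ± √(tr²−4·det))/2 = 225, 90000/10195249
κ_2(A) = √(λ_max/λ_min) = √(225 / (90000/10195249)) = 159.6500


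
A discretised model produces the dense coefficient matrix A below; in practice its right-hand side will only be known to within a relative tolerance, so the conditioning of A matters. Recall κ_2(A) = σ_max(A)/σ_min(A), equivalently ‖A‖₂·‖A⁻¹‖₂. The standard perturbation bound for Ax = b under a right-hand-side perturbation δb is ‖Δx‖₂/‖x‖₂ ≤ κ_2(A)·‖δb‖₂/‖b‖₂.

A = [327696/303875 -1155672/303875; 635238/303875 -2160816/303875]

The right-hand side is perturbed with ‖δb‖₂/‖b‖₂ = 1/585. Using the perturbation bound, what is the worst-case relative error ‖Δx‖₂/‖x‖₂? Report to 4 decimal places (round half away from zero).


AᵀA = [353572308/63903125 -1212001056/63903125; -1212001056/63903125 4155504192/63903125]; tr = 36072612/511225, det = 1016064/12780625
λ_max, λ_min = (36072612/511225 ± √52046009061264/10454040025)/2 = 1764/25, 576/511225
κ_2(A) = √(λ_max/λ_min) = √((1764/25) / (576/511225)) = 250.2500
bound on ‖Δx‖/‖x‖: κ·ε = 250.2500·1/585 = 0.4278

0.4278


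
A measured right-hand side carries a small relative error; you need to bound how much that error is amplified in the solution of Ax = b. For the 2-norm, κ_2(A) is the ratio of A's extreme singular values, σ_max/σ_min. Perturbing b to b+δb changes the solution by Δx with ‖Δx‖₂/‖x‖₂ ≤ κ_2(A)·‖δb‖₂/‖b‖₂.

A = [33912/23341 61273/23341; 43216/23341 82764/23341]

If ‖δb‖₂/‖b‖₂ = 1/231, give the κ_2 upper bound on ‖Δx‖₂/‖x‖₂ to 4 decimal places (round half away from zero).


form AᵀA = [3017646400/544802281 5654619000/544802281; 5654619000/544802281 10604260225/544802281] with trace 47134625/1885129 and determinant 160000/1885129
λ_max, λ_min = (47134625/1885129 ± √2220466391330625/3553711346641)/2 = 25, 6400/1885129
σ_max=√25=5, σ_min=√(6400/1885129)=(80/1373) → κ = 85.8125
bound on ‖Δx‖/‖x‖: κ·ε = 85.8125·1/231 = 0.3715

0.3715


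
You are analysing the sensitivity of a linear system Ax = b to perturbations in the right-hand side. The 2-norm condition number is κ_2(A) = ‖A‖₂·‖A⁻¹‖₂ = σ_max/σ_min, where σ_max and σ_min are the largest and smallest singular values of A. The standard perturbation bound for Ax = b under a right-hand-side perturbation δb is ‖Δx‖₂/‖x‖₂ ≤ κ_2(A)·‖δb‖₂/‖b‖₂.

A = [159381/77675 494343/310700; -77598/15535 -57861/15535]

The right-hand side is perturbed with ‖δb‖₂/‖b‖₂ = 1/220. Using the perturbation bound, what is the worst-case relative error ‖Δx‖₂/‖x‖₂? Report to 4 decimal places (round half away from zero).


AᵀA = [1041056469/35700625 3122950707/142802500; 3122950707/142802500 9370018521/571210000]; tr = 1041076881/22848400, det = 531441/5712100
char-poly roots: 729/16 and 2916/1428025
κ_2(A) = √(λ_max/λ_min) = √((729/16) / (2916/1428025)) = 149.3750
perturbation bound = 149.3750·1/220 = 0.6790

0.6790


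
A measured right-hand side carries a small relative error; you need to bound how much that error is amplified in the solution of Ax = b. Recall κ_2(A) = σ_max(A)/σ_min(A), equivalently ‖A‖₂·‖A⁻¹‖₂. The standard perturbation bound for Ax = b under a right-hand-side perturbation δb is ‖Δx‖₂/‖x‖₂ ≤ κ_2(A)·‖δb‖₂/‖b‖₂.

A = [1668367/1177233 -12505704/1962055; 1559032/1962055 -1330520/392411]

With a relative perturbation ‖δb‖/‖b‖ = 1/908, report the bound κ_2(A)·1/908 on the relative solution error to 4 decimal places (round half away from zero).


AᵀA = [188266249/71318025 -18585544/1584845; -18585544/1584845 413021824/7924225]; tr = 781092533/14263605, det = 119946304/1782950625
λ_max, λ_min = (781092533/14263605 ± √15251269934347729489/5086260689900625)/2 = 1369/25, 87616/71318025
κ = σ_max/σ_min = (37/5)/(296/8445) = 211.1250
bound on ‖Δx‖/‖x‖: κ·ε = 211.1250·1/908 = 0.2325

0.2325


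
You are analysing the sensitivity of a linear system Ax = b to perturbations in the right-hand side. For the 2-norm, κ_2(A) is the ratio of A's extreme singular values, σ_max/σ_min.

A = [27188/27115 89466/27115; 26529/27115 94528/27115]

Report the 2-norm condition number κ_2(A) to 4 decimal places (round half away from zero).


93.5000

AᵀA = [343157/174845 1174824/174845; 1174824/174845 4028468/174845]; tr = 874325/34969, det = 2500/34969
eigenvalues of AᵀA: λ = (tr ± √(tr²−4·det))/2 = 25, 100/34969
so κ_2 = √(25 / (100/34969)) = 93.5000


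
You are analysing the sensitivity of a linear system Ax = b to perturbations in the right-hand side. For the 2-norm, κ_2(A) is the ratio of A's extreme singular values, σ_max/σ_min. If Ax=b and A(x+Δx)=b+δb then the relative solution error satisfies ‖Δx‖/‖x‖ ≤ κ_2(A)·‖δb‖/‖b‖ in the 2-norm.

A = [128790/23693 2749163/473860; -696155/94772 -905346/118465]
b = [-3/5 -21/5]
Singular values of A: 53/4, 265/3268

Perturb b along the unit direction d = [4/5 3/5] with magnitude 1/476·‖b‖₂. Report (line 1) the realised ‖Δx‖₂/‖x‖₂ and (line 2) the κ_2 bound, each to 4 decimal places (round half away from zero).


σ_max = 53/4, σ_min = 265/3268
κ = σ_max/σ_min = (53/4)/(265/3268) = 163.4000
worst-case relative error ≤ 163.4000 × 1/476 = 0.3433
solve Ax = b  →  x = [26.9465 -25.3507]
2-norm of b is 4.2426; of x, 36.9969
δb = ε·‖b‖·d = [0.0071 0.0053]; solving A·Δx = δb gives ‖Δx‖ = 0.1099
relative error = 0.0030
tightness: 0.0030 against a bound of 0.3433 (unrounded ratio ≈ 0.0087)

0.0030
0.3433


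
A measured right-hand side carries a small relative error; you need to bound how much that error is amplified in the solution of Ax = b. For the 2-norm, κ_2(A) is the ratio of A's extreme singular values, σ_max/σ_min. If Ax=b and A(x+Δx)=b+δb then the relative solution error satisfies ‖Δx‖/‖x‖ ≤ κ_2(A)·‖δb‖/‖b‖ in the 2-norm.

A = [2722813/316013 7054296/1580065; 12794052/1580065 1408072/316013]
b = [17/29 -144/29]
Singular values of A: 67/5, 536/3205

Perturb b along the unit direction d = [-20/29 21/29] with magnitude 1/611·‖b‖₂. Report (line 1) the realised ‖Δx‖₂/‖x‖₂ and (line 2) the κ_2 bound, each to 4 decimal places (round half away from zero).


0.0020
0.1311

from the listed singular values, σ₁ = 67/5, σ_n = 536/3205
κ_2(A) = (67/5) / (536/3205) = 80.1250
κ_2(A)·‖δb‖/‖b‖ = 0.1311
solve Ax = b  →  x = [11.0579 -21.2094]
2-norm of b is 5.0000; of x, 23.9190
δb = ε·‖b‖·d = [-0.0056 0.0059]; solving A·Δx = δb gives ‖Δx‖ = 0.0489
dividing the unrounded norms, ‖Δx‖/‖x‖ = 0.0020
realised/bound (from unrounded values) ≈ 0.0156


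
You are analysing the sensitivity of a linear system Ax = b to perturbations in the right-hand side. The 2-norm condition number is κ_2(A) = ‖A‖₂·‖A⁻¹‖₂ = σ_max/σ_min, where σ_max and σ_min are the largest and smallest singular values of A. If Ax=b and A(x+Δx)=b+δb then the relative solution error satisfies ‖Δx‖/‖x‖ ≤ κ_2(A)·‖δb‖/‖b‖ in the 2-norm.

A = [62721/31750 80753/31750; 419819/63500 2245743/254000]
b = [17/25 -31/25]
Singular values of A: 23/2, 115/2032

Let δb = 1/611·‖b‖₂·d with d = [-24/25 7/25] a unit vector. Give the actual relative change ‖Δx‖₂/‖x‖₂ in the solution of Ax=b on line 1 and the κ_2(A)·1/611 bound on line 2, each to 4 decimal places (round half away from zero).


0.0023
0.3326

from the listed singular values, σ₁ = 23/2, σ_n = 115/2032
condition number: (23/2) ÷ (115/2032) = 203.2000
worst-case relative error ≤ 203.2000 × 1/611 = 0.3326
solve Ax = b  →  x = [14.0835 -10.6713]
2-norm of b is 1.4142; of x, 17.6698
δb = ε·‖b‖·d = [-0.0022 0.0006]; solving A·Δx = δb gives ‖Δx‖ = 0.0409
realised ‖Δx‖/‖x‖ = 0.0023
tightness: 0.0023 against a bound of 0.3326 (unrounded ratio ≈ 0.0070)


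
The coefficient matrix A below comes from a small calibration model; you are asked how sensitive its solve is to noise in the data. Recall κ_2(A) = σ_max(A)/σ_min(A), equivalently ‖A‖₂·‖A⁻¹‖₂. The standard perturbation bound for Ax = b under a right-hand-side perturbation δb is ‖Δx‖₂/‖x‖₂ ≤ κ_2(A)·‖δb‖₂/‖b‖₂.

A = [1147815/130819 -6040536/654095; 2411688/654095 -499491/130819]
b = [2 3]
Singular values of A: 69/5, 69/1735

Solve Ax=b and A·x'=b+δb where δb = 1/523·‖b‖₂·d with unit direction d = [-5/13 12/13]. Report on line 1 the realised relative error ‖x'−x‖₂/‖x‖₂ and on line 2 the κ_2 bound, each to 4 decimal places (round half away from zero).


0.0034
0.6635

largest singular value 69/5, smallest 69/1735
condition number: (69/5) ÷ (69/1735) = 347.0000
bound on ‖Δx‖/‖x‖: κ·ε = 347.0000·1/523 = 0.6635
solve Ax = b  →  x = [36.5667 34.5252]
2-norm of b is 3.6056; of x, 50.2903
Δx = A⁻¹·δb where δb = 1/523·3.6056·d; ‖Δx‖ = 0.1733
realised ‖Δx‖/‖x‖ = 0.0034
realised/bound (from unrounded values) ≈ 0.0052


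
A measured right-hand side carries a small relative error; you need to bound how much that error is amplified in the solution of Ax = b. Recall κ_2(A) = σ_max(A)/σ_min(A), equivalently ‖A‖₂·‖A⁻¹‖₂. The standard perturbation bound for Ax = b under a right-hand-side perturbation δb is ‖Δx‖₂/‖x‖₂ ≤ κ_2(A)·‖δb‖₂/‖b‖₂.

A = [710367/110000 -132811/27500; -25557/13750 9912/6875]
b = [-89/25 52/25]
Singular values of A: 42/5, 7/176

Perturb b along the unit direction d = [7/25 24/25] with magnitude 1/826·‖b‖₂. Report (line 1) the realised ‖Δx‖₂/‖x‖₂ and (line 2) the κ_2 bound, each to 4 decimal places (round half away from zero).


largest singular value 42/5, smallest 7/176
κ = σ_max/σ_min = (42/5)/(7/176) = 211.2000
perturbation bound = 211.2000·1/826 = 0.2557
solve Ax = b  →  x = [14.7048 20.4000]
2-norm of b is 4.1231; of x, 25.1474
with δb = [0.0014 0.0048], A·Δx = δb → ‖Δx‖ = 0.1255
relative error = 0.0050
tightness: 0.0050 against a bound of 0.2557 (unrounded ratio ≈ 0.0195)

0.0050
0.2557


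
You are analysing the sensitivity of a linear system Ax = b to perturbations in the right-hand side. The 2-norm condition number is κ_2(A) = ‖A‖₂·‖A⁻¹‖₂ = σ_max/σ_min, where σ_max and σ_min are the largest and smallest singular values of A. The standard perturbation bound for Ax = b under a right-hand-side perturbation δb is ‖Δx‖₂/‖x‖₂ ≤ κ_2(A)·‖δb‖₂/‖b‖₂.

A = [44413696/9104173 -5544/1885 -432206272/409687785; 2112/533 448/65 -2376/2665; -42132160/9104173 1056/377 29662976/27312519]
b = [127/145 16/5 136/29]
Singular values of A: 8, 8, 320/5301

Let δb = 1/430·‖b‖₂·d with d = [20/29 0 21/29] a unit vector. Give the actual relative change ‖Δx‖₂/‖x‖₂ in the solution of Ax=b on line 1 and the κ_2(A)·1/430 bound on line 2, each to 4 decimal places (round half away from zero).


0.0033
0.3082

largest singular value 8, smallest 320/5301
κ_2(A) = 8 / (320/5301) = 132.5250
worst-case relative error ≤ 132.5250 × 1/430 = 0.3082
solve Ax = b  →  x = [14.4704 0.5096 64.6632]
‖b‖₂ = 5.7446 and ‖x‖₂ = 66.2645
Δx = A⁻¹·δb where δb = 1/430·5.7446·d; ‖Δx‖ = 0.2213
realised ‖Δx‖/‖x‖ = 0.0033
realised/bound (from unrounded values) ≈ 0.0108


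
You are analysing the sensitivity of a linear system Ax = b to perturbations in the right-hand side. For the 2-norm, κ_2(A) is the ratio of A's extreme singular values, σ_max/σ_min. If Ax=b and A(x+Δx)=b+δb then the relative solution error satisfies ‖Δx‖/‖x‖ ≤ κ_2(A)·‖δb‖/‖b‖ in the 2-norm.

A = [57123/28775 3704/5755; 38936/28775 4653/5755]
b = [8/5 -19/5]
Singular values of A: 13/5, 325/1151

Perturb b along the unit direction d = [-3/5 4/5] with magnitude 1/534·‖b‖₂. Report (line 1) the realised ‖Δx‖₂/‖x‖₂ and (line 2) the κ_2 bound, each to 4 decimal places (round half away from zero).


largest singular value 13/5, smallest 325/1151
κ = σ_max/σ_min = (13/5)/(325/1151) = 9.2080
κ_2(A)·‖δb‖/‖b‖ = 0.0172
solve Ax = b  →  x = [5.0935 -13.2244]
‖b‖ = 4.1231, ‖x‖ = 14.1714
Δx = A⁻¹·δb where δb = 1/534·4.1231·d; ‖Δx‖ = 0.0273
relative error = 0.0019
realised/bound (from unrounded values) ≈ 0.1119

0.0019
0.0172


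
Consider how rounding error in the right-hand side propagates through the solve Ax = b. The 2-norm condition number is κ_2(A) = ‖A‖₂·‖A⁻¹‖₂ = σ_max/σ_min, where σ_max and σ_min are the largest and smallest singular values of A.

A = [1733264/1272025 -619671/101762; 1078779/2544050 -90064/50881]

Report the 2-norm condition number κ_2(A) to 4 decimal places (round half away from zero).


248.2000

M = AᵀA = [21088928809/10355504644 -23424251760/2588876161; -23424251760/2588876161 416438244625/10355504644]. tr(M)=130138957/3080162, det(M)=714025/24641296
solving λ² − 130138957/3080162·λ + 714025/24641296 = 0 gives λ = 169/4, 4225/6160324
κ = σ_max/σ_min = (13/2)/(65/2482) = 248.2000


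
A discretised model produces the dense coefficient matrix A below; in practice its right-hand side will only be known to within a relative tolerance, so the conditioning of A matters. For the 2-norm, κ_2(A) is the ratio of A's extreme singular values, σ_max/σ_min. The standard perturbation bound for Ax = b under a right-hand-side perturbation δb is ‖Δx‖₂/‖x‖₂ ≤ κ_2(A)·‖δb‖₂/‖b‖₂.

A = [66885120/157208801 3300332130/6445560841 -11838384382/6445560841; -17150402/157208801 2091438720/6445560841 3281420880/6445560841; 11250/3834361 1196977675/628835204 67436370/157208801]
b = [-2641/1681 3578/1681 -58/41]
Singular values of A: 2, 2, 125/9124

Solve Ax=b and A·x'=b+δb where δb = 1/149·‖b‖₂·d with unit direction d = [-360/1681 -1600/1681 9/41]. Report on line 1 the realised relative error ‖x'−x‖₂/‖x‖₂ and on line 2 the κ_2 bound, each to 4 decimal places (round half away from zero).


0.0101
0.9798

from the listed singular values, σ₁ = 2, σ_n = 125/9124
κ = σ_max/σ_min = 2/(125/9124) = 145.9840
worst-case relative error ≤ 145.9840 × 1/149 = 0.9798
solve Ax = b  →  x = [-142.6429 6.3324 -30.4216]
‖b‖₂ = 3.0000 and ‖x‖₂ = 145.9883
re-solving with b+δb shifts x by Δx of norm 1.4696
dividing the unrounded norms, ‖Δx‖/‖x‖ = 0.0101
realised/bound (from unrounded values) ≈ 0.0103


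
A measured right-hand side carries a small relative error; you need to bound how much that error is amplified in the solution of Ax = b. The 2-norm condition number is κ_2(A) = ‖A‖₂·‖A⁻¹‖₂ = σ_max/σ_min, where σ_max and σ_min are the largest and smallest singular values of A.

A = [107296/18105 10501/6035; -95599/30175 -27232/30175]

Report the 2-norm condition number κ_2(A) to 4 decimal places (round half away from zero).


AᵀA = [1280495881/28355625 124491136/9451875; 124491136/9451875 12105041/3150625]; tr = 2223106/45369, det = 1225/45369
eigenvalues of AᵀA: λ = (tr ± √(tr²−4·det))/2 = 49, 25/45369
so κ_2 = √(49 / (25/45369)) = 298.2000

298.2000


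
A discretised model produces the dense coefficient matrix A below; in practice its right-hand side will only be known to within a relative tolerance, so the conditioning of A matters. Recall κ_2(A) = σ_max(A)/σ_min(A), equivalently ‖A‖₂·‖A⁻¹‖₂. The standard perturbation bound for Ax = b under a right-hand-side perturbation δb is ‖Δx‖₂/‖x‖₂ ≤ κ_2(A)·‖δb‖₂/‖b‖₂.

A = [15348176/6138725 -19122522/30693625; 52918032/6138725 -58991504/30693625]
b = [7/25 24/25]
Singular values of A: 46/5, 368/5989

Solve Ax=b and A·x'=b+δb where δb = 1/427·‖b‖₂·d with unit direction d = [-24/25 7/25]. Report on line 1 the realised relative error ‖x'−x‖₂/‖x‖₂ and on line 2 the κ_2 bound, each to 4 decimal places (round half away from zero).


from the listed singular values, σ₁ = 46/5, σ_n = 368/5989
κ_2(A) = (46/5) / (368/5989) = 149.7250
perturbation bound = 149.7250·1/427 = 0.3506
solve Ax = b  →  x = [0.1060 -0.0239]
2-norm of b is 1.0000; of x, 0.1087
δb = ε·‖b‖·d = [-0.0022 0.0007]; solving A·Δx = δb gives ‖Δx‖ = 0.0381
realised ‖Δx‖/‖x‖ = 0.3506
realised/bound = 1 exactly: the bound is attained for this b and d

0.3506
0.3506


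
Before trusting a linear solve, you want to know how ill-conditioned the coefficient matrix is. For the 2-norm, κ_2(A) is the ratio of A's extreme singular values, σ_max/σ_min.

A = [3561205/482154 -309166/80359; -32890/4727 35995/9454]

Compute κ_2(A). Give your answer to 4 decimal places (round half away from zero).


AᵀA = [28462223425/276423876 -1264817840/23035323; -1264817840/23035323 899850689/30713764]; tr = 63254117/478242, det = 6996025/3825936
eigenvalues of AᵀA: λ = (tr ± √(tr²−4·det))/2 = 529/4, 13225/956484
κ = σ_max/σ_min = (23/2)/(115/978) = 97.8000

97.8000


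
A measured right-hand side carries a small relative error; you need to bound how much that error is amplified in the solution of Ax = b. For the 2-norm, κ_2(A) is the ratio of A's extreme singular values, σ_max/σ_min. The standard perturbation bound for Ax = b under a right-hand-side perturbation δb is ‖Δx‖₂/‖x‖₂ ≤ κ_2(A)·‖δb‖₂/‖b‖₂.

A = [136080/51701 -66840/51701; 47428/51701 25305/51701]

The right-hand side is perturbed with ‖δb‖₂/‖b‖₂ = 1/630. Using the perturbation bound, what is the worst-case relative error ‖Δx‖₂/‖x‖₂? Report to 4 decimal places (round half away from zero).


0.0058

M = AᵀA = [12354064/1590121 -4696860/1590121; -4696860/1590121 3038625/1590121]. tr(M)=91081/9409, det(M)=57600/9409
λ_max, λ_min = (91081/9409 ± √6127914961/88529281)/2 = 9, 6400/9409
κ_2(A) = √(λ_max/λ_min) = √(9 / (6400/9409)) = 3.6375
perturbation bound = 3.6375·1/630 = 0.0058


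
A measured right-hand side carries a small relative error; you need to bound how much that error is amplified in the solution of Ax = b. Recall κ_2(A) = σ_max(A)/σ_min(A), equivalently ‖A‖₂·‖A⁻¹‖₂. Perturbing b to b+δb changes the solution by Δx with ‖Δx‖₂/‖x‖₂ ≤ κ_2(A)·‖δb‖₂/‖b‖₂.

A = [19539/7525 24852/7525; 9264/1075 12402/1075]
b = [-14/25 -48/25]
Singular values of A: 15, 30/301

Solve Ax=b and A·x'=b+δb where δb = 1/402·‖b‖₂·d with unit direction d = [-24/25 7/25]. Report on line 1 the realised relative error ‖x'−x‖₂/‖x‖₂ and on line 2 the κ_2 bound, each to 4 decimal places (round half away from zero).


0.3744
0.3744

from the listed singular values, σ₁ = 15, σ_n = 30/301
κ = σ_max/σ_min = 15/(30/301) = 150.5000
bound on ‖Δx‖/‖x‖: κ·ε = 150.5000·1/402 = 0.3744
solve Ax = b  →  x = [-0.0800 -0.1067]
‖b‖ = 2.0000, ‖x‖ = 0.1333
δb = ε·‖b‖·d = [-0.0048 0.0014]; solving A·Δx = δb gives ‖Δx‖ = 0.0499
relative error = 0.3744
tightness: 0.3744 against a bound of 0.3744; the bound is attained (ratio 1)


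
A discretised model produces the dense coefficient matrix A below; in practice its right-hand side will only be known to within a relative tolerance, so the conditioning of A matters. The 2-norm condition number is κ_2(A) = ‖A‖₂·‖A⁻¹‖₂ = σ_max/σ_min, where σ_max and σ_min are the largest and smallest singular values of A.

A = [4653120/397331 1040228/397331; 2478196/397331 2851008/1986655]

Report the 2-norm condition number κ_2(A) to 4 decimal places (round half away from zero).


form AᵀA = [27792981148816/157871923561 31266885178368/789359617805; 31266885178368/789359617805 35180103915664/3946798089025] with trace 434268074144/2347887025 and determinant 21381376/93915481
solving λ² − 434268074144/2347887025·λ + 21381376/93915481 = 0 gives λ = 4624/25, 115600/93915481
κ_2(A) = √(λ_max/λ_min) = √((4624/25) / (115600/93915481)) = 387.6400

387.6400


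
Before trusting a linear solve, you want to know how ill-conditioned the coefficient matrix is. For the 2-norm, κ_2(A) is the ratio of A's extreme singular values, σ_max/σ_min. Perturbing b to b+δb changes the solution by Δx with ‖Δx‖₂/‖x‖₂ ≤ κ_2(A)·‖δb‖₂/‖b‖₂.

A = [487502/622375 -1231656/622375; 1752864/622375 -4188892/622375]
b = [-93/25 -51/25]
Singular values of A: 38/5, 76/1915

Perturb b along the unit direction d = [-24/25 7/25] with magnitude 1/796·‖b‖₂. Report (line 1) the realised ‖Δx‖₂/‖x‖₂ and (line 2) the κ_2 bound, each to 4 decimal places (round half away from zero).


largest singular value 38/5, smallest 76/1915
condition number: (38/5) ÷ (76/1915) = 191.5000
perturbation bound = 191.5000·1/796 = 0.2406
solve Ax = b  →  x = [69.6255 29.4383]
‖b‖ = 4.2426, ‖x‖ = 75.5931
with δb = [-0.0051 0.0015], A·Δx = δb → ‖Δx‖ = 0.1343
dividing the unrounded norms, ‖Δx‖/‖x‖ = 0.0018
realised/bound (from unrounded values) ≈ 0.0074

0.0018
0.2406


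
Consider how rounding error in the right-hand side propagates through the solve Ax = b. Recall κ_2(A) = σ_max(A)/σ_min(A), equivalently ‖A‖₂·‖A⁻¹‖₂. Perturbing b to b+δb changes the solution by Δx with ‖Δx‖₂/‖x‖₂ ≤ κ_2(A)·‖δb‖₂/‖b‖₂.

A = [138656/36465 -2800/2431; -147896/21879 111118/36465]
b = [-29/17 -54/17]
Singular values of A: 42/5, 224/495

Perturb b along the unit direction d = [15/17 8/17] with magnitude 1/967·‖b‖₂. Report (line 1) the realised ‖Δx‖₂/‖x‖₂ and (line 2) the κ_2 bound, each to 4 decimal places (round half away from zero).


from the listed singular values, σ₁ = 42/5, σ_n = 224/495
κ_2(A) = (42/5) / (224/495) = 18.5625
κ_2(A)·‖δb‖/‖b‖ = 0.0192
solve Ax = b  →  x = [-2.3300 -6.2111]
‖b‖ = 3.6056, ‖x‖ = 6.6337
re-solving with b+δb shifts x by Δx of norm 0.0082
dividing the unrounded norms, ‖Δx‖/‖x‖ = 0.0012
realised/bound (from unrounded values) ≈ 0.0647

0.0012
0.0192


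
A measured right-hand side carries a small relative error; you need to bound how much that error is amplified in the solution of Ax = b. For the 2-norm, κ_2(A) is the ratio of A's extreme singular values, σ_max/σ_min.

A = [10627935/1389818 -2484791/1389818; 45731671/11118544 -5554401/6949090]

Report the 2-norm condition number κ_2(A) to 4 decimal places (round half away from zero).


M = AᵀA = [32250442504369/427757857024 -4534048195839/267348660640; -4534048195839/267348660640 320425654517/83546456450]. tr(M)=504030664121/6361657600, det(M)=1568556025/1017865216
char-poly roots: 7921/100 and 4950625/254466304
κ = σ_max/σ_min = (89/10)/(2225/15952) = 63.8080

63.8080


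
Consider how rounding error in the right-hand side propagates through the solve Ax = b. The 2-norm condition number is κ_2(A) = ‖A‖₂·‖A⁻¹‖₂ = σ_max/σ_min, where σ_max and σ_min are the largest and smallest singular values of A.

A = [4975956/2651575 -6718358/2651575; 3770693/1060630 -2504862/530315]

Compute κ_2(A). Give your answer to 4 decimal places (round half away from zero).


form AᵀA = [1572642543121/97312802500 -524199217707/24328200625; -524199217707/24328200625 698943512776/24328200625] with trace 174736663769/3892512100 and determinant 20151121/973128025
eigenvalues of AᵀA: λ = (tr ± √(tr²−4·det))/2 = 4489/100, 17956/38925121
κ_2(A) = √(λ_max/λ_min) = √((4489/100) / (17956/38925121)) = 311.9500

311.9500


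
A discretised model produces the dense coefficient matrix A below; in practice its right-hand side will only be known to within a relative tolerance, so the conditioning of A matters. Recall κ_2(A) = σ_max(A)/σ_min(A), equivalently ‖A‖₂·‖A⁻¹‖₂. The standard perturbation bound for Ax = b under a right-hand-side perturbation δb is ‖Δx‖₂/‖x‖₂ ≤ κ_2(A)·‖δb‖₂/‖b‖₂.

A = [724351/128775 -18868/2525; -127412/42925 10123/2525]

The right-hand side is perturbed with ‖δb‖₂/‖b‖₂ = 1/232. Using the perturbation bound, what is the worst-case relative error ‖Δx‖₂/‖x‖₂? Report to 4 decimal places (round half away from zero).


1.3060

M = AᵀA = [2321068273/57380625 -1031554688/19126875; -1031554688/19126875 458476553/6375625]. tr(M)=51578858/459045, det(M)=7890481/57380625
eigenvalues of AᵀA: λ = (tr ± √(tr²−4·det))/2 = 2809/25, 2809/2295225
κ = σ_max/σ_min = (53/5)/(53/1515) = 303.0000
perturbation bound = 303.0000·1/232 = 1.3060


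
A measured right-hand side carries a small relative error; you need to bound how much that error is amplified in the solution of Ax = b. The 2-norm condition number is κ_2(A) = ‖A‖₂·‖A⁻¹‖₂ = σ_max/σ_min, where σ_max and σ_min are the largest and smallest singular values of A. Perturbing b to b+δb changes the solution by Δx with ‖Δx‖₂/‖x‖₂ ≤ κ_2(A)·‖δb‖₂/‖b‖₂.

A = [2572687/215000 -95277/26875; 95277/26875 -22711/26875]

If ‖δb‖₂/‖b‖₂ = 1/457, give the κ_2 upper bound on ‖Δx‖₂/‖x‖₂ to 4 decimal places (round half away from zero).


AᵀA = [11519506609/73960000 -419885739/9245000; -419885739/9245000 15349594/1155625]; tr = 20003009/118336, det = 714025/118336
char-poly roots: 169 and 4225/118336
so κ_2 = √(169 / (4225/118336)) = 68.8000
κ_2(A)·‖δb‖/‖b‖ = 0.1505

0.1505


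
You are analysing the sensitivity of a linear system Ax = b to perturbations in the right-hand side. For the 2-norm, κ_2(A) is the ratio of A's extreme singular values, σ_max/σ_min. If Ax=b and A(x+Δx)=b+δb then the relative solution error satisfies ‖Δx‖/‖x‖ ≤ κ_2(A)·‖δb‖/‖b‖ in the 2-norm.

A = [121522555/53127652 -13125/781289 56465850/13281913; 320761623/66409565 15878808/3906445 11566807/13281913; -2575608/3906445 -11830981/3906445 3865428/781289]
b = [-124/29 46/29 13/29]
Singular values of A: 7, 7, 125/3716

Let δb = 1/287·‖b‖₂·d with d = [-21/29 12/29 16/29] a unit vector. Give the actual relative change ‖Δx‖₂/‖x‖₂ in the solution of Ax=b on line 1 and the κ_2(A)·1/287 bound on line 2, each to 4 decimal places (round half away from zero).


largest singular value 7, smallest 125/3716
condition number: 7 ÷ (125/3716) = 208.0960
bound on ‖Δx‖/‖x‖: κ·ε = 208.0960·1/287 = 0.7251
solve Ax = b  →  x = [-76.0258 82.1117 40.2233]
2-norm of b is 4.5826; of x, 118.9124
Δx = A⁻¹·δb where δb = 1/287·4.5826·d; ‖Δx‖ = 0.4747
realised ‖Δx‖/‖x‖ = 0.0040
so the bound overstates the realised error by a factor of ≈ 181.6417 (computed from the unrounded values)

0.0040
0.7251


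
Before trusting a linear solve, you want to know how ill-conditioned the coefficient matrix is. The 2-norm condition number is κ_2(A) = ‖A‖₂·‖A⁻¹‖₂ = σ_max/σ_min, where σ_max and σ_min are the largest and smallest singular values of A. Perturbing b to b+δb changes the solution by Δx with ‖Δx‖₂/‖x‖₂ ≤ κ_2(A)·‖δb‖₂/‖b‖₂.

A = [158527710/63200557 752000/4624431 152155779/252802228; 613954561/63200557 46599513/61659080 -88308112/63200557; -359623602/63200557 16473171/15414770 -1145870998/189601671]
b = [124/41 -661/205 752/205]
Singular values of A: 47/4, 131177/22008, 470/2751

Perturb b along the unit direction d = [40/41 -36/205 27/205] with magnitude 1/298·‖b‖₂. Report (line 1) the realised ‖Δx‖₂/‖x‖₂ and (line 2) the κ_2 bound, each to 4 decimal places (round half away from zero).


σ_max = 47/4, σ_min = 470/2751
κ_2(A) = (47/4) / (470/2751) = 68.7750
κ_2(A)·‖δb‖/‖b‖ = 0.2308
solve Ax = b  →  x = [-1.4244 22.8786 4.7796]
‖b‖₂ = 5.7446 and ‖x‖₂ = 23.4158
Δx = A⁻¹·δb where δb = 1/298·5.7446·d; ‖Δx‖ = 0.1128
relative error = 0.0048
tightness: 0.0048 against a bound of 0.2308 (unrounded ratio ≈ 0.0209)

0.0048
0.2308


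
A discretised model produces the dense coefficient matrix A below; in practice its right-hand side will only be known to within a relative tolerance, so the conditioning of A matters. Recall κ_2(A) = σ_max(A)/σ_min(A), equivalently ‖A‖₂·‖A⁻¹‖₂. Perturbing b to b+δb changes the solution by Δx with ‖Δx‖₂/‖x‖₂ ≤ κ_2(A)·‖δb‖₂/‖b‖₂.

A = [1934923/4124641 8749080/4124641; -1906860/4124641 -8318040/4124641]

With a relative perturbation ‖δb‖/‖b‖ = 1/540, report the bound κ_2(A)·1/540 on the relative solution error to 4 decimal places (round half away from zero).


0.4818

form AᵀA = [8775317569/20229088441 38989457640/20229088441; 38989457640/20229088441 173289168000/20229088441] with trace 108307249/12033961 and determinant 14400/12033961
solving λ² − 108307249/12033961·λ + 14400/12033961 = 0 gives λ = 9, 1600/12033961
κ_2(A) = √(λ_max/λ_min) = √(9 / (1600/12033961)) = 260.1750
perturbation bound = 260.1750·1/540 = 0.4818


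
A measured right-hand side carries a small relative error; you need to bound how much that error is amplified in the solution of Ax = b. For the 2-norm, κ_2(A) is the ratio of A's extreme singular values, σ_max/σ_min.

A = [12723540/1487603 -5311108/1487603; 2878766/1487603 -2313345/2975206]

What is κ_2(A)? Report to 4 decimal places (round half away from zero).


form AᵀA = [101234838676/1316456089 -42180776055/1316456089; -42180776055/1316456089 70305198001/5265824356] with trace 2812097945/31158724 and determinant 521284/7789681
eigenvalues of AᵀA: λ = (tr ± √(tr²−4·det))/2 = 361/4, 5776/7789681
κ = σ_max/σ_min = (19/2)/(76/2791) = 348.8750

348.8750


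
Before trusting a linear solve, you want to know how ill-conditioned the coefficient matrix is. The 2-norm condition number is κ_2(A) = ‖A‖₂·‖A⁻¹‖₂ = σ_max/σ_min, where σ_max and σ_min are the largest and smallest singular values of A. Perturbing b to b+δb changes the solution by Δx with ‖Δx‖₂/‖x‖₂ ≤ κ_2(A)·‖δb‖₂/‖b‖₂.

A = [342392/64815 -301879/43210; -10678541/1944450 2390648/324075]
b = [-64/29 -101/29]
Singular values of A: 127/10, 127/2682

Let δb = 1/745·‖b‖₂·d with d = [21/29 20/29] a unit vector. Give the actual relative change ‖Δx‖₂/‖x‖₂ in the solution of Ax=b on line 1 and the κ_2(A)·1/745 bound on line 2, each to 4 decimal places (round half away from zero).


largest singular value 127/10, smallest 127/2682
condition number: (127/10) ÷ (127/2682) = 268.2000
bound on ‖Δx‖/‖x‖: κ·ε = 268.2000·1/745 = 0.3600
solve Ax = b  →  x = [-67.5307 -50.7465]
‖b‖ = 4.1231, ‖x‖ = 84.4725
δb = ε·‖b‖·d = [0.0040 0.0038]; solving A·Δx = δb gives ‖Δx‖ = 0.1169
dividing the unrounded norms, ‖Δx‖/‖x‖ = 0.0014
tightness: 0.0014 against a bound of 0.3600 (unrounded ratio ≈ 0.0038)

0.0014
0.3600
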